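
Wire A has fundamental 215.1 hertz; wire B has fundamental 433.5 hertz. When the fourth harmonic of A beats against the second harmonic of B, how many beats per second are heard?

Fourth harmonic of the first: 4·215.1 = 860.4 Hz.
Second harmonic of the second: 2·433.5 = 867.0 Hz.
f_beat = |860.4 − 867.0| = 6.6 Hz.

6.6 Hz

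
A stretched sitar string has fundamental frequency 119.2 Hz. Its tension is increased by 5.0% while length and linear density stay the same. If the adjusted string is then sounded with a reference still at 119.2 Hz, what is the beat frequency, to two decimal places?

2.94 Hz

For a string, f ∝ √T, so the new frequency is 119.2·√1.050 = 122.1437 Hz.
f_beat = |122.1437 − 119.2| = 2.94 Hz.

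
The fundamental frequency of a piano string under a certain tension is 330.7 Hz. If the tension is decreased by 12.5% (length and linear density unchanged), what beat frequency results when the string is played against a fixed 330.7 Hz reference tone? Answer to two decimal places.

For a string, f ∝ √T, so the new frequency is 330.7·√0.875 = 309.3415 Hz.
f_beat = |309.3415 − 330.7| = 21.36 Hz.

21.36 Hz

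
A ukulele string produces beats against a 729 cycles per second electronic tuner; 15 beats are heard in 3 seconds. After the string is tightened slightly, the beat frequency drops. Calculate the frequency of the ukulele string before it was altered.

Beat frequency = 15/3 = 5 Hz.
|f − 729| = 5, so the ukulele string was at either 724 Hz or 734 Hz.
Increasing tension raises a string's frequency; the adjustment raises the ukulele string's frequency.
The beat rate fell, so the adjustment moved the ukulele string toward 729 Hz — it must have started below the reference.

724 Hz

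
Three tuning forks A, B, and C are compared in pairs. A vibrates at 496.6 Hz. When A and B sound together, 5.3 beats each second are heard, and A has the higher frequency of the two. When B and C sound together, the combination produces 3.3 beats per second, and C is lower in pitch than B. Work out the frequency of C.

488 Hz

B is below A, so f_B = 496.6 − 5.3 = 491.3 Hz.
C is below B, so f_C = 491.3 − 3.3 = 488 Hz.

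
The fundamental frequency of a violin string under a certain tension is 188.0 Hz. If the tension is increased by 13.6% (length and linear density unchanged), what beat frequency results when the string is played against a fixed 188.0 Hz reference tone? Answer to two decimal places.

For a string, f ∝ √T, so the new frequency is 188.0·√1.136 = 200.3766 Hz.
f_beat = |200.3766 − 188.0| = 12.38 Hz.

12.38 Hz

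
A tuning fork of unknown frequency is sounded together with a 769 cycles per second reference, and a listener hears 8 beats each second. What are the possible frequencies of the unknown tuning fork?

|f − 769| = 8, so f = 769 ± 8.

761 Hz or 777 Hz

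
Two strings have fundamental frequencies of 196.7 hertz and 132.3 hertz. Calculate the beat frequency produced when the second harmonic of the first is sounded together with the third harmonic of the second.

3.5 Hz

Second harmonic of the first: 2·196.7 = 393.4 Hz.
Third harmonic of the second: 3·132.3 = 396.9 Hz.
f_beat = |393.4 − 396.9| = 3.5 Hz.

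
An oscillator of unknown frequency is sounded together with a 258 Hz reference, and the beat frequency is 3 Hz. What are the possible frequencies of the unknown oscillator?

|f − 258| = 3, so f = 258 ± 3.

255 Hz or 261 Hz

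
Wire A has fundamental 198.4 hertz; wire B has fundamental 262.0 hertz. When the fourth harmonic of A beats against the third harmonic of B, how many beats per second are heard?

Fourth harmonic of the first: 4·198.4 = 793.6 Hz.
Third harmonic of the second: 3·262.0 = 786.0 Hz.
f_beat = |793.6 − 786.0| = 7.6 Hz.

7.6 Hz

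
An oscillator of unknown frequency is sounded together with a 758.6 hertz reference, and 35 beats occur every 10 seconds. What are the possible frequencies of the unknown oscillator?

Beat frequency = 35/10 = 3.5 Hz.
|f − 758.6| = 3.5, so f = 758.6 ± 3.5.

755.1 Hz or 762.1 Hz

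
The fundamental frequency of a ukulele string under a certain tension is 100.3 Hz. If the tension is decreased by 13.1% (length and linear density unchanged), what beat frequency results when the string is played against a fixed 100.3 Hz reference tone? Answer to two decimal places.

6.80 Hz

For a string, f ∝ √T, so the new frequency is 100.3·√0.869 = 93.4998 Hz.
f_beat = |93.4998 − 100.3| = 6.80 Hz.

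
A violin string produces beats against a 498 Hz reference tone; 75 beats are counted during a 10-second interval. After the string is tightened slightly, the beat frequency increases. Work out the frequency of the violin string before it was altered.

Beat frequency = 75/10 = 7.5 Hz.
|f − 498| = 7.5, so the violin string was at either 490.5 Hz or 505.5 Hz.
Increasing tension raises a string's frequency; the adjustment raises the violin string's frequency.
The beat rate rose, so the adjustment moved the violin string further from 498 Hz — it was already above the reference.

505.5 Hz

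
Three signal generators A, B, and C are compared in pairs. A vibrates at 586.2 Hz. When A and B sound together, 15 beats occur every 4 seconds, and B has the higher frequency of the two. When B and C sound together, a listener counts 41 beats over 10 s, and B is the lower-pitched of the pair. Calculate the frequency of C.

A–B: Beat frequency = 15/4 = 3.75 Hz.
B is above A, so f_B = 586.2 + 3.75 = 589.95 Hz.
B–C: Beat frequency = 41/10 = 4.1 Hz.
C is above B, so f_C = 589.95 + 4.1 = 594.05 Hz.

594.05 Hz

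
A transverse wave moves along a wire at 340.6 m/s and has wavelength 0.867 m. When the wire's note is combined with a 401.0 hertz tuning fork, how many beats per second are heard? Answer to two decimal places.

Source frequency f = v/λ = 340.6/0.867 = 392.8489 Hz.
f_beat = |392.8489 − 401.0| = 8.15 Hz.

8.15 Hz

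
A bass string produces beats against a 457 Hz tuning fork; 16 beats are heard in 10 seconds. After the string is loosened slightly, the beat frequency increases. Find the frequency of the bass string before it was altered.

Beat frequency = 16/10 = 1.6 Hz.
|f − 457| = 1.6, so the bass string was at either 455.4 Hz or 458.6 Hz.
Reducing tension lowers a string's frequency; the adjustment lowers the bass string's frequency.
The beat rate rose, so the adjustment moved the bass string further from 457 Hz — it was already below the reference.

455.4 Hz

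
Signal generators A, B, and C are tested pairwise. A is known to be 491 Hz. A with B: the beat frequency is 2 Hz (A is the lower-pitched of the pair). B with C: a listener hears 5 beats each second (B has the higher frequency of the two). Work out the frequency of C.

B is above A, so f_B = 491 + 2 = 493 Hz.
C is below B, so f_C = 493 − 5 = 488 Hz.

488 Hz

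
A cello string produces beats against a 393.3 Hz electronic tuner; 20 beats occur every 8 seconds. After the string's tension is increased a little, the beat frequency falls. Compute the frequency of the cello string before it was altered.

Beat frequency = 20/8 = 2.5 Hz.
|f − 393.3| = 2.5, so the cello string was at either 390.8 Hz or 395.8 Hz.
Higher tension means higher frequency; the adjustment raises the cello string's frequency.
The beat rate fell, so the adjustment moved the cello string toward 393.3 Hz — it must have started below the reference.

390.8 Hz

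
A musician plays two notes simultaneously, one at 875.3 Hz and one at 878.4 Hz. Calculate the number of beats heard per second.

f_beat = |f₁ − f₂|.
|875.3 − 878.4| = 3.1 Hz.

3.1 Hz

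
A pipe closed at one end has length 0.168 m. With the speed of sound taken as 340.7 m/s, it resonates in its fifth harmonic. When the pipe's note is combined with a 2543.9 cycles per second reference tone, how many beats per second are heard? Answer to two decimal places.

Closed pipe (odd harmonics): f_n = n·v/(4L) = 5·340.7/(4·0.168) = 2534.9702 Hz.
f_beat = |2534.9702 − 2543.9| = 8.93 Hz.

8.93 Hz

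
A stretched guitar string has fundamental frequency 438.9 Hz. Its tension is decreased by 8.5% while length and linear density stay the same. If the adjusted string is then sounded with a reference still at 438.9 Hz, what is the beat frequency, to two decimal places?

19.07 Hz

For a string, f ∝ √T, so the new frequency is 438.9·√0.915 = 419.8326 Hz.
f_beat = |419.8326 − 438.9| = 19.07 Hz.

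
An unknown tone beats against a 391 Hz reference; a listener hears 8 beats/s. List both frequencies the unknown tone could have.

383 Hz or 399 Hz

|f − 391| = 8, so f = 391 ± 8.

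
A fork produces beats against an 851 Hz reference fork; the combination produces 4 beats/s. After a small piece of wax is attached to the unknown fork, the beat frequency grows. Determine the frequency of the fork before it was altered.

847 Hz

|f − 851| = 4, so the fork was at either 847 Hz or 855 Hz.
Loading a fork with wax lowers its frequency; the adjustment lowers the fork's frequency.
The beat rate rose, so the adjustment moved the fork further from 851 Hz — it was already below the reference.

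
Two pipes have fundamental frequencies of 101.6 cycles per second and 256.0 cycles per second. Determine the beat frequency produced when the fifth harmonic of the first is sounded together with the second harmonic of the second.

4.0 Hz

Fifth harmonic of the first: 5·101.6 = 508.0 Hz.
Second harmonic of the second: 2·256.0 = 512.0 Hz.
f_beat = |508.0 − 512.0| = 4.0 Hz.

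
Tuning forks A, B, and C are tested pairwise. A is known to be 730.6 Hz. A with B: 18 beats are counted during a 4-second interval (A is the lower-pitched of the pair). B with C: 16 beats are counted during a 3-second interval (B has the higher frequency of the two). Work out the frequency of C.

A–B: Beat frequency = 18/4 = 4.5 Hz.
B is above A, so f_B = 730.6 + 4.5 = 735.1 Hz.
B–C: Beat frequency = 16/3 = 5.3333 Hz.
C is below B, so f_C = 735.1 − 5.3333 = 729.7667 Hz.

729.7667 Hz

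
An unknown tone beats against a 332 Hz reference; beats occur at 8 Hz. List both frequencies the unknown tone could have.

|f − 332| = 8, so f = 332 ± 8.

324 Hz or 340 Hz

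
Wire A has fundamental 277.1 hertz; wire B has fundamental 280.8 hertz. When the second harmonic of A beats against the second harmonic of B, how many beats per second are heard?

Second harmonic of the first: 2·277.1 = 554.2 Hz.
Second harmonic of the second: 2·280.8 = 561.6 Hz.
f_beat = |554.2 − 561.6| = 7.4 Hz.

7.4 Hz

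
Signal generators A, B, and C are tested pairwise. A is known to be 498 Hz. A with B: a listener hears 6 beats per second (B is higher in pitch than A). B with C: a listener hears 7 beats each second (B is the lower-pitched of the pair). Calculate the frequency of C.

B is above A, so f_B = 498 + 6 = 504 Hz.
C is above B, so f_C = 504 + 7 = 511 Hz.

511 Hz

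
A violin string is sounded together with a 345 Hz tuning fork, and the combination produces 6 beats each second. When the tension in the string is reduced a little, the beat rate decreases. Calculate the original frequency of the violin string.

|f − 345| = 6, so the violin string was at either 339 Hz or 351 Hz.
Lower tension means lower frequency; the adjustment lowers the violin string's frequency.
The beat rate fell, so the adjustment moved the violin string toward 345 Hz — it must have started above the reference.

351 Hz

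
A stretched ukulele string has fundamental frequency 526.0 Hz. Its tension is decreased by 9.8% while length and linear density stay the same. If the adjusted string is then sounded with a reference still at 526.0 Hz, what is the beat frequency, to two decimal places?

For a string, f ∝ √T, so the new frequency is 526.0·√0.902 = 499.5616 Hz.
f_beat = |499.5616 − 526.0| = 26.44 Hz.

26.44 Hz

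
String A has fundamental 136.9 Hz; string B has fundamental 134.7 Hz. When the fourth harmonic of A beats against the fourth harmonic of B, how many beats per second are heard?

Fourth harmonic of the first: 4·136.9 = 547.6 Hz.
Fourth harmonic of the second: 4·134.7 = 538.8 Hz.
f_beat = |547.6 − 538.8| = 8.8 Hz.

8.8 Hz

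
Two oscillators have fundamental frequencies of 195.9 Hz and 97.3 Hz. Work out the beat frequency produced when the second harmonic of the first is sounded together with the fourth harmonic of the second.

Second harmonic of the first: 2·195.9 = 391.8 Hz.
Fourth harmonic of the second: 4·97.3 = 389.2 Hz.
f_beat = |391.8 − 389.2| = 2.6 Hz.

2.6 Hz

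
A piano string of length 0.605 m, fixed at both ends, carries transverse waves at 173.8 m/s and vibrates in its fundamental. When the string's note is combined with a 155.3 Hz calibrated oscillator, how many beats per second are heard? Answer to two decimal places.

11.66 Hz

For a string fixed at both ends, f_n = n·v/(2L) = 1·173.8/(2·0.605) = 143.6364 Hz.
f_beat = |143.6364 − 155.3| = 11.66 Hz.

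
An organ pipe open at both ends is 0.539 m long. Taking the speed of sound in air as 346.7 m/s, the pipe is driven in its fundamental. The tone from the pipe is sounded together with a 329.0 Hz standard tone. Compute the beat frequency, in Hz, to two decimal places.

7.39 Hz

Open pipe: f_n = n·v/(2L) = 1·346.7/(2·0.539) = 321.6141 Hz.
f_beat = |321.6141 − 329.0| = 7.39 Hz.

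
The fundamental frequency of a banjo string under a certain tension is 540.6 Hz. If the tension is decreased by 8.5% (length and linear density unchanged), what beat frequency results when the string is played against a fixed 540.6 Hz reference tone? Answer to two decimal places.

For a string, f ∝ √T, so the new frequency is 540.6·√0.915 = 517.1143 Hz.
f_beat = |517.1143 − 540.6| = 23.49 Hz.

23.49 Hz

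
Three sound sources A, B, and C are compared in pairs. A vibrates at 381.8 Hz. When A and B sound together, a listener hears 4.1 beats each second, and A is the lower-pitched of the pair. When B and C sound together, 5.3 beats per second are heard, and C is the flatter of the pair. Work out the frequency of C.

380.6 Hz

B is above A, so f_B = 381.8 + 4.1 = 385.9 Hz.
C is below B, so f_C = 385.9 − 5.3 = 380.6 Hz.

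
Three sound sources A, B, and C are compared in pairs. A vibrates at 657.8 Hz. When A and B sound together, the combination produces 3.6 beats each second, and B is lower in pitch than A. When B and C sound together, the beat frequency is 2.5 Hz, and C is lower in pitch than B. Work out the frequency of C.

651.7 Hz

B is below A, so f_B = 657.8 − 3.6 = 654.2 Hz.
C is below B, so f_C = 654.2 − 2.5 = 651.7 Hz.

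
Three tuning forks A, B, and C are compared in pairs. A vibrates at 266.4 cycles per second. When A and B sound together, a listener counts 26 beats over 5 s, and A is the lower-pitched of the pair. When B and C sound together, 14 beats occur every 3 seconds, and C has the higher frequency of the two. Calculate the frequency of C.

276.2667 Hz

A–B: Beat frequency = 26/5 = 5.2 Hz.
B is above A, so f_B = 266.4 + 5.2 = 271.6 Hz.
B–C: Beat frequency = 14/3 = 4.6667 Hz.
C is above B, so f_C = 271.6 + 4.6667 = 276.2667 Hz.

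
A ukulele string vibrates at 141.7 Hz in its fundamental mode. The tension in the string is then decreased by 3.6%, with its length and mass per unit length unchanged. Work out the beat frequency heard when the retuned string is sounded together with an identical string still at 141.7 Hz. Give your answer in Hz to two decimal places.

2.57 Hz

For a string, f ∝ √T, so the new frequency is 141.7·√0.964 = 139.1260 Hz.
f_beat = |139.1260 − 141.7| = 2.57 Hz.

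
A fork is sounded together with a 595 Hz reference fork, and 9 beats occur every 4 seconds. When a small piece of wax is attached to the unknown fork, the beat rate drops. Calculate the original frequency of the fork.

Beat frequency = 9/4 = 2.25 Hz.
|f − 595| = 2.25, so the fork was at either 592.75 Hz or 597.25 Hz.
Loading a fork with wax lowers its frequency; the adjustment lowers the fork's frequency.
The beat rate fell, so the adjustment moved the fork toward 595 Hz — it must have started above the reference.

597.25 Hz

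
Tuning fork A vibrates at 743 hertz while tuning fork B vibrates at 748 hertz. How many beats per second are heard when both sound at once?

f_beat = |f₁ − f₂|.
|743 − 748| = 5 Hz.

5 Hz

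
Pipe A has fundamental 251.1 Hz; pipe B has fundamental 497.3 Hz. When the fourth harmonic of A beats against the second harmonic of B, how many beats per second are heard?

9.8 Hz

Fourth harmonic of the first: 4·251.1 = 1004.4 Hz.
Second harmonic of the second: 2·497.3 = 994.6 Hz.
f_beat = |1004.4 − 994.6| = 9.8 Hz.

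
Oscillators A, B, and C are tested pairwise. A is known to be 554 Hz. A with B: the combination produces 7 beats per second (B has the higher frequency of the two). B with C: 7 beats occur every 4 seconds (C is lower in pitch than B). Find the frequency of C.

559.25 Hz

B is above A, so f_B = 554 + 7 = 561 Hz.
B–C: Beat frequency = 7/4 = 1.75 Hz.
C is below B, so f_C = 561 − 1.75 = 559.25 Hz.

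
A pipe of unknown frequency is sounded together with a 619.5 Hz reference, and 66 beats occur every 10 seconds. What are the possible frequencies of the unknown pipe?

Beat frequency = 66/10 = 6.6 Hz.
|f − 619.5| = 6.6, so f = 619.5 ± 6.6.

612.9 Hz or 626.1 Hz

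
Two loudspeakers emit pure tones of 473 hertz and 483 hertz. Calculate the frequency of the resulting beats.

10 Hz

Beats arise from superposition of two nearby frequencies; the beat rate is |f₁ − f₂|.
|473 − 483| = 10 Hz.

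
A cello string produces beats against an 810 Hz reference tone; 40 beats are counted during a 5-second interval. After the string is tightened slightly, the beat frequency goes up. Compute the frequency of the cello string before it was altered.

Beat frequency = 40/5 = 8 Hz.
|f − 810| = 8, so the cello string was at either 802 Hz or 818 Hz.
Increasing tension raises a string's frequency; the adjustment raises the cello string's frequency.
The beat rate rose, so the adjustment moved the cello string further from 810 Hz — it was already above the reference.

818 Hz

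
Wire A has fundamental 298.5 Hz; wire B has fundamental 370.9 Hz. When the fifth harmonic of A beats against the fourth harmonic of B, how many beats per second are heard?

Fifth harmonic of the first: 5·298.5 = 1492.5 Hz.
Fourth harmonic of the second: 4·370.9 = 1483.6 Hz.
f_beat = |1492.5 − 1483.6| = 8.9 Hz.

8.9 Hz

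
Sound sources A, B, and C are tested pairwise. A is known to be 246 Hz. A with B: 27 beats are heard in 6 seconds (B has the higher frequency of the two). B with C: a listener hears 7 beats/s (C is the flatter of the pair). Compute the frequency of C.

243.5 Hz

A–B: Beat frequency = 27/6 = 4.5 Hz.
B is above A, so f_B = 246 + 4.5 = 250.5 Hz.
C is below B, so f_C = 250.5 − 7 = 243.5 Hz.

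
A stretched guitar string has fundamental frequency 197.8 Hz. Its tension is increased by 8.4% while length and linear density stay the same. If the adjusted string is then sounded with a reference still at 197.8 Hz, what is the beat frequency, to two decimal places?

8.14 Hz

For a string, f ∝ √T, so the new frequency is 197.8·√1.084 = 205.9401 Hz.
f_beat = |205.9401 − 197.8| = 8.14 Hz.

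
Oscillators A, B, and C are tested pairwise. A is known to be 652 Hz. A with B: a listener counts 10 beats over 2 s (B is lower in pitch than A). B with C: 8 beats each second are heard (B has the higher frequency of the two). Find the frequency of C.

A–B: Beat frequency = 10/2 = 5 Hz.
B is below A, so f_B = 652 − 5 = 647 Hz.
C is below B, so f_C = 647 − 8 = 639 Hz.

639 Hz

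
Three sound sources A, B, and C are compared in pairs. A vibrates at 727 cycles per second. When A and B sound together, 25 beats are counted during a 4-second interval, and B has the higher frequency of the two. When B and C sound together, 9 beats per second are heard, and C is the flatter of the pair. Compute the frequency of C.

A–B: Beat frequency = 25/4 = 6.25 Hz.
B is above A, so f_B = 727 + 6.25 = 733.25 Hz.
C is below B, so f_C = 733.25 − 9 = 724.25 Hz.

724.25 Hz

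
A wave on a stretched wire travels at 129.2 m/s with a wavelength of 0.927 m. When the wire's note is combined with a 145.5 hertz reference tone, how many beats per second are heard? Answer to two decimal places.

Source frequency f = v/λ = 129.2/0.927 = 139.3743 Hz.
f_beat = |139.3743 − 145.5| = 6.13 Hz.

6.13 Hz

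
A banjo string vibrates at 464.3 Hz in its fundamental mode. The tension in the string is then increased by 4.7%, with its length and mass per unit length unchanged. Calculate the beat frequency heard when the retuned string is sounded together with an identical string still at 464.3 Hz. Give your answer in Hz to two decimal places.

10.79 Hz

For a string, f ∝ √T, so the new frequency is 464.3·√1.047 = 475.0858 Hz.
f_beat = |475.0858 − 464.3| = 10.79 Hz.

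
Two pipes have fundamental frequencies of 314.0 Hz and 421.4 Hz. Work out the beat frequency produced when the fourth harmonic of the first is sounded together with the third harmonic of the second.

8.2 Hz

Fourth harmonic of the first: 4·314.0 = 1256.0 Hz.
Third harmonic of the second: 3·421.4 = 1264.2 Hz.
f_beat = |1256.0 − 1264.2| = 8.2 Hz.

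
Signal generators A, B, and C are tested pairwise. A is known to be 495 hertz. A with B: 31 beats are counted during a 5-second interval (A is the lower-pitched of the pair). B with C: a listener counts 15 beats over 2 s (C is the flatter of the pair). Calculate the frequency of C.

A–B: Beat frequency = 31/5 = 6.2 Hz.
B is above A, so f_B = 495 + 6.2 = 501.2 Hz.
B–C: Beat frequency = 15/2 = 7.5 Hz.
C is below B, so f_C = 501.2 − 7.5 = 493.7 Hz.

493.7 Hz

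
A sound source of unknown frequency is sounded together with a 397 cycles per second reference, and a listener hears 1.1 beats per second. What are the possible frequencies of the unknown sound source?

|f − 397| = 1.1, so f = 397 ± 1.1.

395.9 Hz or 398.1 Hz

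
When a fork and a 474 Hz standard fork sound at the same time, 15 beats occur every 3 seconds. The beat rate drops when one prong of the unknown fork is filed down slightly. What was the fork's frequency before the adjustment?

469 Hz

Beat frequency = 15/3 = 5 Hz.
|f − 474| = 5, so the fork was at either 469 Hz or 479 Hz.
Filing a prong removes mass and raises the fork's frequency; the adjustment raises the fork's frequency.
The beat rate fell, so the adjustment moved the fork toward 474 Hz — it must have started below the reference.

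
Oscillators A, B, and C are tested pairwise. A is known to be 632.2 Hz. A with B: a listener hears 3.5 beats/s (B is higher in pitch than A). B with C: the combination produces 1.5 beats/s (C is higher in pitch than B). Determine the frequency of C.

B is above A, so f_B = 632.2 + 3.5 = 635.7 Hz.
C is above B, so f_C = 635.7 + 1.5 = 637.2 Hz.

637.2 Hz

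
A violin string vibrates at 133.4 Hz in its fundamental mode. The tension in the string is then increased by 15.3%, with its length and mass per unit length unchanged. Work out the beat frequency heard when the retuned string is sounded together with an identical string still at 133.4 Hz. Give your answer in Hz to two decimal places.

For a string, f ∝ √T, so the new frequency is 133.4·√1.153 = 143.2420 Hz.
f_beat = |143.2420 − 133.4| = 9.84 Hz.

9.84 Hz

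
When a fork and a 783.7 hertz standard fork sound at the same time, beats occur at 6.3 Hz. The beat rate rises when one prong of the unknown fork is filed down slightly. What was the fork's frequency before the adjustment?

790 Hz

|f − 783.7| = 6.3, so the fork was at either 777.4 Hz or 790 Hz.
Filing a prong removes mass and raises the fork's frequency; the adjustment raises the fork's frequency.
The beat rate rose, so the adjustment moved the fork further from 783.7 Hz — it was already above the reference.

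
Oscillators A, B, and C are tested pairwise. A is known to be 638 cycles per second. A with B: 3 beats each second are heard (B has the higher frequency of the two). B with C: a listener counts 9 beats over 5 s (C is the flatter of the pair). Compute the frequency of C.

B is above A, so f_B = 638 + 3 = 641 Hz.
B–C: Beat frequency = 9/5 = 1.8 Hz.
C is below B, so f_C = 641 − 1.8 = 639.2 Hz.

639.2 Hz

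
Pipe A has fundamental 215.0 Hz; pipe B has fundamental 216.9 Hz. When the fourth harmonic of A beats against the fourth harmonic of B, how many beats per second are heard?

7.6 Hz

Fourth harmonic of the first: 4·215.0 = 860.0 Hz.
Fourth harmonic of the second: 4·216.9 = 867.6 Hz.
f_beat = |860.0 − 867.6| = 7.6 Hz.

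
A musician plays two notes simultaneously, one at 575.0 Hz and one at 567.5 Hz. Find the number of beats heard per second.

7.5 Hz

Beats arise from superposition of two nearby frequencies; the beat rate is |f₁ − f₂|.
|575.0 − 567.5| = 7.5 Hz.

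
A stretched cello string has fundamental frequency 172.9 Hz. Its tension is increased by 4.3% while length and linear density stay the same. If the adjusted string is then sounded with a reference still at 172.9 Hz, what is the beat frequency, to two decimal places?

For a string, f ∝ √T, so the new frequency is 172.9·√1.043 = 176.5782 Hz.
f_beat = |176.5782 − 172.9| = 3.68 Hz.

3.68 Hz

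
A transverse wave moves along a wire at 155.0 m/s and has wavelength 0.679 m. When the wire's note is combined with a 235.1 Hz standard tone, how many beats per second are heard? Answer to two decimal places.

6.82 Hz

Source frequency f = v/λ = 155.0/0.679 = 228.2769 Hz.
f_beat = |228.2769 − 235.1| = 6.82 Hz.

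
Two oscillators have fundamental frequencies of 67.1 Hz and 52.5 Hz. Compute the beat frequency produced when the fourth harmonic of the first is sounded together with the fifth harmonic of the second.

Fourth harmonic of the first: 4·67.1 = 268.4 Hz.
Fifth harmonic of the second: 5·52.5 = 262.5 Hz.
f_beat = |268.4 − 262.5| = 5.9 Hz.

5.9 Hz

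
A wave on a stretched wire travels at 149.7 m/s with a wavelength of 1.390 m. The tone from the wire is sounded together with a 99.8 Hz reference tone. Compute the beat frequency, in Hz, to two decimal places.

7.90 Hz

Source frequency f = v/λ = 149.7/1.390 = 107.6978 Hz.
f_beat = |107.6978 − 99.8| = 7.90 Hz.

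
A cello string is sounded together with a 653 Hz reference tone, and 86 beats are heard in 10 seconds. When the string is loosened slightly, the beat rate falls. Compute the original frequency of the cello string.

Beat frequency = 86/10 = 8.6 Hz.
|f − 653| = 8.6, so the cello string was at either 644.4 Hz or 661.6 Hz.
Reducing tension lowers a string's frequency; the adjustment lowers the cello string's frequency.
The beat rate fell, so the adjustment moved the cello string toward 653 Hz — it must have started above the reference.

661.6 Hz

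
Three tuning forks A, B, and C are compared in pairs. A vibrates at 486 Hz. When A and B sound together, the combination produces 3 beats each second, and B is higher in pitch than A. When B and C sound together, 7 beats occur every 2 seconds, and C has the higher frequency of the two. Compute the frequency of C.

492.5 Hz

B is above A, so f_B = 486 + 3 = 489 Hz.
B–C: Beat frequency = 7/2 = 3.5 Hz.
C is above B, so f_C = 489 + 3.5 = 492.5 Hz.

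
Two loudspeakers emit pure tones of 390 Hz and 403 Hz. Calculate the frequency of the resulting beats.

13 Hz

The beat frequency equals the magnitude of the frequency difference.
|390 − 403| = 13 Hz.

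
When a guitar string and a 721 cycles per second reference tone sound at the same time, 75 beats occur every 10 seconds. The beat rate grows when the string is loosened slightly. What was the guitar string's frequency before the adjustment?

Beat frequency = 75/10 = 7.5 Hz.
|f − 721| = 7.5, so the guitar string was at either 713.5 Hz or 728.5 Hz.
Reducing tension lowers a string's frequency; the adjustment lowers the guitar string's frequency.
The beat rate rose, so the adjustment moved the guitar string further from 721 Hz — it was already below the reference.

713.5 Hz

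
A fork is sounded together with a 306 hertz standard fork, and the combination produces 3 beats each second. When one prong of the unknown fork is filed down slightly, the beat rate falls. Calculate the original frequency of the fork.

303 Hz

|f − 306| = 3, so the fork was at either 303 Hz or 309 Hz.
Filing a prong removes mass and raises the fork's frequency; the adjustment raises the fork's frequency.
The beat rate fell, so the adjustment moved the fork toward 306 Hz — it must have started below the reference.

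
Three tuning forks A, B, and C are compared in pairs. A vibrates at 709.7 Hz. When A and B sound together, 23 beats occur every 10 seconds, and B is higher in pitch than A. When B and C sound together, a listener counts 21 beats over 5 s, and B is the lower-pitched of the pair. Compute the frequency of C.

716.2 Hz

A–B: Beat frequency = 23/10 = 2.3 Hz.
B is above A, so f_B = 709.7 + 2.3 = 712 Hz.
B–C: Beat frequency = 21/5 = 4.2 Hz.
C is above B, so f_C = 712 + 4.2 = 716.2 Hz.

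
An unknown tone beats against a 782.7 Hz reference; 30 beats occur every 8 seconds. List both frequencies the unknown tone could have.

778.95 Hz or 786.45 Hz

Beat frequency = 30/8 = 3.75 Hz.
|f − 782.7| = 3.75, so f = 782.7 ± 3.75.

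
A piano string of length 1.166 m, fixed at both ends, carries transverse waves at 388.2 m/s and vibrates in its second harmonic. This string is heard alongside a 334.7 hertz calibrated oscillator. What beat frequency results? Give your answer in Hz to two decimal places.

1.77 Hz

For a string fixed at both ends, f_n = n·v/(2L) = 2·388.2/(2·1.166) = 332.9331 Hz.
f_beat = |332.9331 − 334.7| = 1.77 Hz.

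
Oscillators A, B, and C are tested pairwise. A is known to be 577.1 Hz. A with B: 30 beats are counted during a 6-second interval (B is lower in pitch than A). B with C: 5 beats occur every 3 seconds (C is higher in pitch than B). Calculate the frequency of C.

573.7667 Hz

A–B: Beat frequency = 30/6 = 5 Hz.
B is below A, so f_B = 577.1 − 5 = 572.1 Hz.
B–C: Beat frequency = 5/3 = 1.6667 Hz.
C is above B, so f_C = 572.1 + 1.6667 = 573.7667 Hz.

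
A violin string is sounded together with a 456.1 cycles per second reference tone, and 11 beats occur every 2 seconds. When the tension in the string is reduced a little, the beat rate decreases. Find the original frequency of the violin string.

Beat frequency = 11/2 = 5.5 Hz.
|f − 456.1| = 5.5, so the violin string was at either 450.6 Hz or 461.6 Hz.
Lower tension means lower frequency; the adjustment lowers the violin string's frequency.
The beat rate fell, so the adjustment moved the violin string toward 456.1 Hz — it must have started above the reference.

461.6 Hz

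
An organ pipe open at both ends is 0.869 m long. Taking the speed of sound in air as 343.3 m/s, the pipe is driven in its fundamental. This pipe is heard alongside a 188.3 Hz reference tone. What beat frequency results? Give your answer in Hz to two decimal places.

9.23 Hz

Open pipe: f_n = n·v/(2L) = 1·343.3/(2·0.869) = 197.5259 Hz.
f_beat = |197.5259 − 188.3| = 9.23 Hz.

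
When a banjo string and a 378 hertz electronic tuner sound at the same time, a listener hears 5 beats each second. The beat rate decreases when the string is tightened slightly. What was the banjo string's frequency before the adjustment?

373 Hz

|f − 378| = 5, so the banjo string was at either 373 Hz or 383 Hz.
Increasing tension raises a string's frequency; the adjustment raises the banjo string's frequency.
The beat rate fell, so the adjustment moved the banjo string toward 378 Hz — it must have started below the reference.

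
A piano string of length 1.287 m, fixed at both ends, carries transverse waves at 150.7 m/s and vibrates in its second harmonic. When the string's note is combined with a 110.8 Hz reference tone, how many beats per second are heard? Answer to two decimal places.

For a string fixed at both ends, f_n = n·v/(2L) = 2·150.7/(2·1.287) = 117.0940 Hz.
f_beat = |117.0940 − 110.8| = 6.29 Hz.

6.29 Hz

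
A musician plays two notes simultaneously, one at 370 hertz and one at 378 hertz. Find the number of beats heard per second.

8 Hz

The beat frequency equals the magnitude of the frequency difference.
|370 − 378| = 8 Hz.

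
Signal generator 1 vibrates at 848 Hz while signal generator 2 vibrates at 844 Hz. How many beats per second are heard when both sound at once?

f_beat = |f₁ − f₂|.
|848 − 844| = 4 Hz.

4 Hz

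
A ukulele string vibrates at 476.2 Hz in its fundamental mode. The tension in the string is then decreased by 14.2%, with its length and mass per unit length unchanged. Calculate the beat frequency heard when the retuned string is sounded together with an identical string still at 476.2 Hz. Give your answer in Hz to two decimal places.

35.10 Hz

For a string, f ∝ √T, so the new frequency is 476.2·√0.858 = 441.0959 Hz.
f_beat = |441.0959 − 476.2| = 35.10 Hz.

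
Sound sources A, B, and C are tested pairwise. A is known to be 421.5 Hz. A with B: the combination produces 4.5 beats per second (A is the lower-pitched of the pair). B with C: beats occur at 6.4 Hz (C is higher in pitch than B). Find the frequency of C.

432.4 Hz

B is above A, so f_B = 421.5 + 4.5 = 426 Hz.
C is above B, so f_C = 426 + 6.4 = 432.4 Hz.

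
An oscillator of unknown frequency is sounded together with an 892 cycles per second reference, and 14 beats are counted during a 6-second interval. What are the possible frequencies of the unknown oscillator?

Beat frequency = 14/6 = 2.3333 Hz.
|f − 892| = 2.3333, so f = 892 ± 2.3333.

889.6667 Hz or 894.3333 Hz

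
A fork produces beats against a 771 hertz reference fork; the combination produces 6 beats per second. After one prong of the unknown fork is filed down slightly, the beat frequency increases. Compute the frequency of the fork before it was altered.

|f − 771| = 6, so the fork was at either 765 Hz or 777 Hz.
Filing a prong removes mass and raises the fork's frequency; the adjustment raises the fork's frequency.
The beat rate rose, so the adjustment moved the fork further from 771 Hz — it was already above the reference.

777 Hz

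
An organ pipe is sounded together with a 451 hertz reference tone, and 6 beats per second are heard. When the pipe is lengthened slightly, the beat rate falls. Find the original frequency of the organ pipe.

|f − 451| = 6, so the organ pipe was at either 445 Hz or 457 Hz.
A longer pipe has a lower fundamental; the adjustment lowers the organ pipe's frequency.
The beat rate fell, so the adjustment moved the organ pipe toward 451 Hz — it must have started above the reference.

457 Hz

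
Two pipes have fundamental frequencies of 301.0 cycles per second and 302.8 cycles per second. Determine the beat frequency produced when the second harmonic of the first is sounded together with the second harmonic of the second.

Second harmonic of the first: 2·301.0 = 602.0 Hz.
Second harmonic of the second: 2·302.8 = 605.6 Hz.
f_beat = |602.0 − 605.6| = 3.6 Hz.

3.6 Hz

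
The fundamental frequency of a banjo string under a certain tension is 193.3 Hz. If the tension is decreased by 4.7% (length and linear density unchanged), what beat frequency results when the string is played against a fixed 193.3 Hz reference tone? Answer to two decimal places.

4.60 Hz

For a string, f ∝ √T, so the new frequency is 193.3·√0.953 = 188.7028 Hz.
f_beat = |188.7028 − 193.3| = 4.60 Hz.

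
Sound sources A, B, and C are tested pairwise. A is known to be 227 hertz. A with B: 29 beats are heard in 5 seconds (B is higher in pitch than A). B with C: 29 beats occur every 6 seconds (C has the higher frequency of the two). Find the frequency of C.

A–B: Beat frequency = 29/5 = 5.8 Hz.
B is above A, so f_B = 227 + 5.8 = 232.8 Hz.
B–C: Beat frequency = 29/6 = 4.8333 Hz.
C is above B, so f_C = 232.8 + 4.8333 = 237.6333 Hz.

237.6333 Hz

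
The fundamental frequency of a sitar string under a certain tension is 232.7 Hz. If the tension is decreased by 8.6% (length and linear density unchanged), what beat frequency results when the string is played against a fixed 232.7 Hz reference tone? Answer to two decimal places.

10.23 Hz

For a string, f ∝ √T, so the new frequency is 232.7·√0.914 = 222.4690 Hz.
f_beat = |222.4690 − 232.7| = 10.23 Hz.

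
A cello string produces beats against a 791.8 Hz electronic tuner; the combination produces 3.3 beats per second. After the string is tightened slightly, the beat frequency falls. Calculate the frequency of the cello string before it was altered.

|f − 791.8| = 3.3, so the cello string was at either 788.5 Hz or 795.1 Hz.
Increasing tension raises a string's frequency; the adjustment raises the cello string's frequency.
The beat rate fell, so the adjustment moved the cello string toward 791.8 Hz — it must have started below the reference.

788.5 Hz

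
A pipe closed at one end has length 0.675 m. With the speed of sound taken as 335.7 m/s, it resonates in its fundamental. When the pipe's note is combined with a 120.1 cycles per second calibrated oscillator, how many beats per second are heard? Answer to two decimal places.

Closed pipe (odd harmonics): f_n = n·v/(4L) = 1·335.7/(4·0.675) = 124.3333 Hz.
f_beat = |124.3333 − 120.1| = 4.23 Hz.

4.23 Hz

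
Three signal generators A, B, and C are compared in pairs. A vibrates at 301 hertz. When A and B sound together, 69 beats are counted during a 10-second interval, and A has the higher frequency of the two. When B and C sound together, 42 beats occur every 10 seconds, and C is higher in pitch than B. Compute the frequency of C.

298.3 Hz

A–B: Beat frequency = 69/10 = 6.9 Hz.
B is below A, so f_B = 301 − 6.9 = 294.1 Hz.
B–C: Beat frequency = 42/10 = 4.2 Hz.
C is above B, so f_C = 294.1 + 4.2 = 298.3 Hz.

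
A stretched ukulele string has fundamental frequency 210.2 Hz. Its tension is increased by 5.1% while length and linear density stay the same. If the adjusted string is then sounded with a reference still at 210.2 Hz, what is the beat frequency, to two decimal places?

5.29 Hz

For a string, f ∝ √T, so the new frequency is 210.2·√1.051 = 215.4934 Hz.
f_beat = |215.4934 − 210.2| = 5.29 Hz.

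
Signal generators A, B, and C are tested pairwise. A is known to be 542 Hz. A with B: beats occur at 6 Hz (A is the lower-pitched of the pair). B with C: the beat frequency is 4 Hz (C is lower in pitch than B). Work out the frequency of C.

544 Hz

B is above A, so f_B = 542 + 6 = 548 Hz.
C is below B, so f_C = 548 − 4 = 544 Hz.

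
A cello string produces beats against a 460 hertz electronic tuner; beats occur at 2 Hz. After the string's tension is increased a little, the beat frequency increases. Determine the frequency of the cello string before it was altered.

462 Hz

|f − 460| = 2, so the cello string was at either 458 Hz or 462 Hz.
Higher tension means higher frequency; the adjustment raises the cello string's frequency.
The beat rate rose, so the adjustment moved the cello string further from 460 Hz — it was already above the reference.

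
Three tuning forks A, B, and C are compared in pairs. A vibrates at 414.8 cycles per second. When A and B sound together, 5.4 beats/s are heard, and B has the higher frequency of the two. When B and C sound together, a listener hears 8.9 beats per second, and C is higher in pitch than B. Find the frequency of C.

429.1 Hz

B is above A, so f_B = 414.8 + 5.4 = 420.2 Hz.
C is above B, so f_C = 420.2 + 8.9 = 429.1 Hz.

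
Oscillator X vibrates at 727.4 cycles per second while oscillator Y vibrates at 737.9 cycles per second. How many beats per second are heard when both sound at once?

The beat frequency equals the magnitude of the frequency difference.
|727.4 − 737.9| = 10.5 Hz.

10.5 Hz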